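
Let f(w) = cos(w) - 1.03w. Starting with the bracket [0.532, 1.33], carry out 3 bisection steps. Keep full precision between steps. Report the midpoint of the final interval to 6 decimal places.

0.681625

f(0.532000) = 0.313834, f(1.330000) = -1.131424 (opposite signs)
step 1: m = 0.931000, f(m) = -0.361898 < 0 → root in [0.532000, 0.931000]
step 2: m = 0.731500, f(m) = -0.009272 < 0 → root in [0.532000, 0.731500]
step 3: m = 0.631750, f(m) = 0.156293 > 0 → root in [0.631750, 0.731500]
Midpoint of [0.631750, 0.731500] = 0.681625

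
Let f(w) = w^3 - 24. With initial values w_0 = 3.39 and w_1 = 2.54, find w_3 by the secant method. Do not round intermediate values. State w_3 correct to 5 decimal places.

2.89210

Secant update: w_(k+1) = w_k − f(w_k)·(w_k − w_(k-1))/(f(w_k) − f(w_(k-1))).
f(w_0) = 14.958219, f(w_1) = -7.612936
w_2 = 2.540000 - (-7.612936)·(2.540000 - 3.390000)/(-7.612936 - (14.958219)) = 2.826693; f(w_2) = -1.414173
w_3 = 2.826693 - (-1.414173)·(2.826693 - 2.540000)/(-1.414173 - (-7.612936)) = 2.892099; f(w_3) = 0.190194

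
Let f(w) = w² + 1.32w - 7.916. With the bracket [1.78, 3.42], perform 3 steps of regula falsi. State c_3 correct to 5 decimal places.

False-position update: c = (a·f(b) − b·f(a))/(f(b) − f(a)); replace the endpoint whose sign matches f(c).
f(1.780000) = -2.398000, f(3.420000) = 8.294800
step 1: c = 2.147791, f(c) = -0.467907 < 0 → new bracket [2.147791, 3.420000]
step 2: c = 2.215724, f(c) = -0.081810 < 0 → new bracket [2.215724, 3.420000]
step 3: c = 2.227486, f(c) = -0.014026 < 0 → new bracket [2.227486, 3.420000]

2.22749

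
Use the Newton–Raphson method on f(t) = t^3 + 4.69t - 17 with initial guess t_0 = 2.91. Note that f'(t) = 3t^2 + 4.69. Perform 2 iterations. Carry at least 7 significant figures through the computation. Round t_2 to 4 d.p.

t_0 = 2.910000: f = 21.290071, f' = 30.094300 → t_1 = 2.910000 - (21.290071)/(30.094300) = 2.202555
t_1 = 2.202555: f = 4.015119, f' = 19.243742 → t_2 = 2.202555 - (4.015119)/(19.243742) = 1.993909

1.9939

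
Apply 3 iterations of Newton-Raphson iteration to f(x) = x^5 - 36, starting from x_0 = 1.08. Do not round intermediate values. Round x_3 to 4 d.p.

f'(x) = 5x^4
x_0 = 1.080000: f = -34.530672, f' = 6.802445 → x_1 = 1.080000 - (-34.530672)/(6.802445) = 6.156215
x_1 = 6.156215: f = 8806.373849, f' = 7181.664331 → x_2 = 6.156215 - (8806.373849)/(7181.664331) = 4.929985
x_2 = 4.929985: f = 2876.244710, f' = 2953.604197 → x_3 = 4.929985 - (2876.244710)/(2953.604197) = 3.956176

3.9562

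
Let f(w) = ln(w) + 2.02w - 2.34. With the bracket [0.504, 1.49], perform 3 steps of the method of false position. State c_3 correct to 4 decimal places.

False-position update: c = (a·f(b) − b·f(a))/(f(b) − f(a)); replace the endpoint whose sign matches f(c).
f(0.504000) = -2.007099, f(1.490000) = 1.068576
step 1: c = 1.147436, f(c) = 0.115350 > 0 → new bracket [0.504000, 1.147436]
step 2: c = 1.112467, f(c) = 0.013762 > 0 → new bracket [0.504000, 1.112467]
step 3: c = 1.108323, f(c) = 0.001660 > 0 → new bracket [0.504000, 1.108323]

1.1083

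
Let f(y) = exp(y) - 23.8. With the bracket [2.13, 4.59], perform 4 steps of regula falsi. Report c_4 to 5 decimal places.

3.05684

f(2.130000) = -15.385133, f(4.590000) = 74.694430
step 1: c = 2.550156, f(c) = -10.990904 < 0 → new bracket [2.550156, 4.590000]
step 2: c = 2.811807, f(c) = -7.160032 < 0 → new bracket [2.811807, 4.590000]
step 3: c = 2.967351, f(c) = -4.359650 < 0 → new bracket [2.967351, 4.590000]
step 4: c = 3.056836, f(c) = -2.539813 < 0 → new bracket [3.056836, 4.590000]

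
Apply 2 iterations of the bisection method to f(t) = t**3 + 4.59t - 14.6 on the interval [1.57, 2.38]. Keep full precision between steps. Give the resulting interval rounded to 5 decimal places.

f(1.570000) = -3.523807, f(2.380000) = 9.805472 (opposite signs)
step 1: m = 1.975000, f(m) = 2.168984 > 0 → root in [1.570000, 1.975000]
step 2: m = 1.772500, f(m) = -0.895462 < 0 → root in [1.772500, 1.975000]

[1.77250, 1.97500]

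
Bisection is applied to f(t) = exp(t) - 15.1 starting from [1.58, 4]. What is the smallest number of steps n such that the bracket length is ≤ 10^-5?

18

Initial width b − a = 4 − 1.58 = 2.420000.
After n steps the width is (b−a)/2^n; need (b−a)/2^n ≤ 10^-5.
So n ≥ log₂(2.420000/10^-5) = log₂(242000.0000) ≈ 17.8846.
Hence n = 18.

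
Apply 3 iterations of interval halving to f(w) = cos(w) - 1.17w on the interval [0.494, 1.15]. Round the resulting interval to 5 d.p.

f(0.494000) = 0.302463, f(1.150000) = -0.937013 (opposite signs)
step 1: m = 0.822000, f(m) = -0.280982 < 0 → root in [0.494000, 0.822000]
step 2: m = 0.658000, f(m) = 0.021357 > 0 → root in [0.658000, 0.822000]
step 3: m = 0.740000, f(m) = -0.127331 < 0 → root in [0.658000, 0.740000]

[0.65800, 0.74000]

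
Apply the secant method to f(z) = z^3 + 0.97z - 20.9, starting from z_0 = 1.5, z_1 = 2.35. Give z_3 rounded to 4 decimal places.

Secant update: z_(k+1) = z_k − f(z_k)·(z_k − z_(k-1))/(f(z_k) − f(z_(k-1))).
f(z_0) = -16.070000, f(z_1) = -5.642625
z_2 = 2.350000 - (-5.642625)·(2.350000 - 1.500000)/(-5.642625 - (-16.070000)) = 2.809965; f(z_2) = 4.012887
z_3 = 2.809965 - (4.012887)·(2.809965 - 2.350000)/(4.012887 - (-5.642625)) = 2.618801; f(z_3) = -0.399713

2.6188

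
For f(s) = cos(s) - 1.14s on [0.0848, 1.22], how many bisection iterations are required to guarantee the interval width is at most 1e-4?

Initial width b − a = 1.22 − 0.0848 = 1.135200.
After n steps the width is (b−a)/2^n; need (b−a)/2^n ≤ 1e-4.
So n ≥ log₂(1.135200/1e-4) = log₂(11352.0000) ≈ 13.4707.
Hence n = 14.

14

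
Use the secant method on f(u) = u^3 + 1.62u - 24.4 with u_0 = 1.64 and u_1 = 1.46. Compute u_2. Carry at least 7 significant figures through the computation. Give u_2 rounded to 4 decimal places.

3.6016

Secant update: u_(k+1) = u_k − f(u_k)·(u_k − u_(k-1))/(f(u_k) − f(u_(k-1))).
f(u_0) = -17.332256, f(u_1) = -18.922664
u_2 = 1.460000 - (-18.922664)·(1.460000 - 1.640000)/(-18.922664 - (-17.332256)) = 3.601639; f(u_2) = 28.154401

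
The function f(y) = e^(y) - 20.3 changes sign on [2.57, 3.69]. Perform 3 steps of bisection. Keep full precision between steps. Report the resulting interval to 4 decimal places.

f(2.570000) = -7.234176, f(3.690000) = 19.744847 (opposite signs)
step 1: m = 3.130000, f(m) = 2.573980 > 0 → root in [2.570000, 3.130000]
step 2: m = 2.850000, f(m) = -3.012218 < 0 → root in [2.850000, 3.130000]
step 3: m = 2.990000, f(m) = -0.414318 < 0 → root in [2.990000, 3.130000]

[2.9900, 3.1300]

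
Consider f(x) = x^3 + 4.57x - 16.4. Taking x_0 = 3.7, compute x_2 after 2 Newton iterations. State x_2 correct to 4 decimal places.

Newton update: x ← x − f(x)/f'(x).
f'(x) = 3x^2 + 4.57
x_0 = 3.700000: f = 51.162000, f' = 45.640000 → x_1 = 3.700000 - (51.162000)/(45.640000) = 2.579010
x_1 = 2.579010: f = 12.539817, f' = 24.523872 → x_2 = 2.579010 - (12.539817)/(24.523872) = 2.067679

2.0677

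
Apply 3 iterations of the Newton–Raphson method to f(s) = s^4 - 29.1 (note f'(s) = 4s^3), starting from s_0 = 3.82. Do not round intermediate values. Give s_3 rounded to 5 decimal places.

2.34404

Newton update: s ← s − f(s)/f'(s).
s_0 = 3.820000: f = 183.838138, f' = 222.971872 → s_1 = 3.820000 - (183.838138)/(222.971872) = 2.995510
s_1 = 2.995510: f = 51.416139, f' = 107.515777 → s_2 = 2.995510 - (51.416139)/(107.515777) = 2.517290
s_2 = 2.517290: f = 11.054403, f' = 63.805758 → s_3 = 2.517290 - (11.054403)/(63.805758) = 2.344039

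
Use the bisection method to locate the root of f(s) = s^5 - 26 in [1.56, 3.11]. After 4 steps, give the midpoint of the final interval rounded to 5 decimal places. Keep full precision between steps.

f(1.560000) = -16.761042, f(3.110000) = 264.939002 (opposite signs)
step 1: m = 2.335000, f(m) = 43.411979 > 0 → root in [1.560000, 2.335000]
step 2: m = 1.947500, f(m) = 2.014787 > 0 → root in [1.560000, 1.947500]
step 3: m = 1.753750, f(m) = -9.410304 < 0 → root in [1.753750, 1.947500]
step 4: m = 1.850625, f(m) = -4.293384 < 0 → root in [1.850625, 1.947500]
Midpoint of [1.850625, 1.947500] = 1.899062

1.89906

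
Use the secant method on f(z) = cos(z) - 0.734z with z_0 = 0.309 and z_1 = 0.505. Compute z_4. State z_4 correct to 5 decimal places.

0.87405

f(z_0) = 0.725832, f(z_1) = 0.504504
z_2 = 0.505000 - (0.504504)·(0.505000 - 0.309000)/(0.504504 - (0.725832)) = 0.951771; f(z_2) = -0.118359
z_3 = 0.951771 - (-0.118359)·(0.951771 - 0.505000)/(-0.118359 - (0.504504)) = 0.866874; f(z_3) = 0.010927
z_4 = 0.866874 - (0.010927)·(0.866874 - 0.951771)/(0.010927 - (-0.118359)) = 0.874049; f(z_4) = 0.000174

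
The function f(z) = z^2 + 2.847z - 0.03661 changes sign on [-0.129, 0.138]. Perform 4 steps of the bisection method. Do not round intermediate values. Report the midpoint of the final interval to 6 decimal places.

0.012844

f(-0.129000) = -0.387232, f(0.138000) = 0.375320 (opposite signs)
step 1: m = 0.004500, f(m) = -0.023778 < 0 → root in [0.004500, 0.138000]
step 2: m = 0.071250, f(m) = 0.171315 > 0 → root in [0.004500, 0.071250]
step 3: m = 0.037875, f(m) = 0.072655 > 0 → root in [0.004500, 0.037875]
step 4: m = 0.021188, f(m) = 0.024160 > 0 → root in [0.004500, 0.021188]
Midpoint of [0.004500, 0.021188] = 0.012844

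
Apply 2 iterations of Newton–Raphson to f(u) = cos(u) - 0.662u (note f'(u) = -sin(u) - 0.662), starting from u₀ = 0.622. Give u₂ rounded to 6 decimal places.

0.917930

u_0 = 0.622000: f = 0.400951, f' = -1.244662 → u_1 = 0.622000 - (0.400951)/(-1.244662) = 0.944136
u_1 = 0.944136: f = -0.038576, f' = -1.471991 → u_2 = 0.944136 - (-0.038576)/(-1.471991) = 0.917930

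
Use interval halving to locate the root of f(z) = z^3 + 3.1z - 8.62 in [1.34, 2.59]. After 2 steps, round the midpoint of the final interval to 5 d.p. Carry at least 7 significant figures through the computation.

1.49625

f(1.340000) = -2.059896, f(2.590000) = 16.782979 (opposite signs)
step 1: m = 1.965000, f(m) = 5.058807 > 0 → root in [1.340000, 1.965000]
step 2: m = 1.652500, f(m) = 1.015325 > 0 → root in [1.340000, 1.652500]
Midpoint of [1.340000, 1.652500] = 1.496250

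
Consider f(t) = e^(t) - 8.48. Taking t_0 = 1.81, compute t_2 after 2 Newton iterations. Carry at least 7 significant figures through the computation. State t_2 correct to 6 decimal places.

f'(t) = e^(t)
t_0 = 1.810000: f = -2.369553, f' = 6.110447 → t_1 = 1.810000 - (-2.369553)/(6.110447) = 2.197787
t_1 = 2.197787: f = 0.525064, f' = 9.005064 → t_2 = 2.197787 - (0.525064)/(9.005064) = 2.139479

2.139479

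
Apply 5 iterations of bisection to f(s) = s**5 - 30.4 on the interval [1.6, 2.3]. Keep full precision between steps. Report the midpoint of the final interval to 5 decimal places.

f(1.600000) = -19.914240, f(2.300000) = 33.963430 (opposite signs)
step 1: m = 1.950000, f(m) = -2.204938 < 0 → root in [1.950000, 2.300000]
step 2: m = 2.125000, f(m) = 12.930597 > 0 → root in [1.950000, 2.125000]
step 3: m = 2.037500, f(m) = 4.714629 > 0 → root in [1.950000, 2.037500]
step 4: m = 1.993750, f(m) = 1.103115 > 0 → root in [1.950000, 1.993750]
step 5: m = 1.971875, f(m) = -0.587602 < 0 → root in [1.971875, 1.993750]
Midpoint of [1.971875, 1.993750] = 1.982812

1.98281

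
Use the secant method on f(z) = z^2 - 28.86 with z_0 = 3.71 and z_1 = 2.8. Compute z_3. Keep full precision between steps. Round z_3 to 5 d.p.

5.18082

f(z_0) = -15.095900, f(z_1) = -21.020000
z_2 = 2.800000 - (-21.020000)·(2.800000 - 3.710000)/(-21.020000 - (-15.095900)) = 6.028879; f(z_2) = 7.487378
z_3 = 6.028879 - (7.487378)·(6.028879 - 2.800000)/(7.487378 - (-21.020000)) = 5.180823; f(z_3) = -2.019070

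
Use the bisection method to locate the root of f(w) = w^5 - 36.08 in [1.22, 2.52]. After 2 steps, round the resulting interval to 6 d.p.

[1.870000, 2.195000]

f(1.220000) = -33.377292, f(2.520000) = 65.545502 (opposite signs)
step 1: m = 1.870000, f(m) = -13.213061 < 0 → root in [1.870000, 2.520000]
step 2: m = 2.195000, f(m) = 14.873336 > 0 → root in [1.870000, 2.195000]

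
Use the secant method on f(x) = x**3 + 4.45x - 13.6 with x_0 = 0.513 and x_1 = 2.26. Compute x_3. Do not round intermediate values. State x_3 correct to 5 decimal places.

1.73928

f(x_0) = -11.182144, f(x_1) = 8.000176
x_2 = 2.260000 - (8.000176)·(2.260000 - 0.513000)/(8.000176 - (-11.182144)) = 1.531396; f(x_2) = -3.193893
x_3 = 1.531396 - (-3.193893)·(1.531396 - 2.260000)/(-3.193893 - (8.000176)) = 1.739282; f(x_3) = -0.598694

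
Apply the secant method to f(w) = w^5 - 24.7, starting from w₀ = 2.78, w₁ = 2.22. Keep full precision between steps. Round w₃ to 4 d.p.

Secant update: w_(k+1) = w_k − f(w_k)·(w_k − w_(k-1))/(f(w_k) − f(w_(k-1))).
f(w_0) = 141.344303, f(w_1) = 29.221861
w_2 = 2.220000 - (29.221861)·(2.220000 - 2.780000)/(29.221861 - (141.344303)) = 2.074050; f(w_2) = 13.679240
w_3 = 2.074050 - (13.679240)·(2.074050 - 2.220000)/(13.679240 - (29.221861)) = 1.945598; f(w_3) = 3.178267

1.9456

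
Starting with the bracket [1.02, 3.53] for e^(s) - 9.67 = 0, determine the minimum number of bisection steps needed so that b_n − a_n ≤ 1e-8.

28

Initial width b − a = 3.53 − 1.02 = 2.510000.
After n steps the width is (b−a)/2^n; need (b−a)/2^n ≤ 1e-8.
So n ≥ log₂(2.510000/1e-8) = log₂(251000000.0000) ≈ 27.9031.
Hence n = 28.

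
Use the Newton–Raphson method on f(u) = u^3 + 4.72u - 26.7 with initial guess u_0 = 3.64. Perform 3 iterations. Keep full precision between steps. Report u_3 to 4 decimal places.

Newton update: u ← u − f(u)/f'(u).
f'(u) = 3u^2 + 4.72
u_0 = 3.640000: f = 38.709344, f' = 44.468800 → u_1 = 3.640000 - (38.709344)/(44.468800) = 2.769517
u_1 = 2.769517: f = 7.614931, f' = 27.730670 → u_2 = 2.769517 - (7.614931)/(27.730670) = 2.494914
u_2 = 2.494914: f = 0.605815, f' = 23.393781 → u_3 = 2.494914 - (0.605815)/(23.393781) = 2.469017

2.4690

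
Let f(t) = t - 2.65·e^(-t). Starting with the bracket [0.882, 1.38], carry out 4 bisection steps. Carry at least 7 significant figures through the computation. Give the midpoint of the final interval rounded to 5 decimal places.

0.99094

f(0.882000) = -0.214979, f(1.380000) = 0.713317 (opposite signs)
step 1: m = 1.131000, f(m) = 0.275817 > 0 → root in [0.882000, 1.131000]
step 2: m = 1.006500, f(m) = 0.037936 > 0 → root in [0.882000, 1.006500]
step 3: m = 0.944250, f(m) = -0.086524 < 0 → root in [0.944250, 1.006500]
step 4: m = 0.975375, f(m) = -0.023810 < 0 → root in [0.975375, 1.006500]
Midpoint of [0.975375, 1.006500] = 0.990938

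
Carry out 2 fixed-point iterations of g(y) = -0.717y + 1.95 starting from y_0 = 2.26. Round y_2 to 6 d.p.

1.713691

y_1 = g(2.260000) = 0.329580
y_2 = g(0.329580) = 1.713691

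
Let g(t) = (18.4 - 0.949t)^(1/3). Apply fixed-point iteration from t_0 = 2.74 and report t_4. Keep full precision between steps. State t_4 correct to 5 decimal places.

2.52028

t_1 = g(2.740000) = 2.509285
t_2 = g(2.509285) = 2.520823
t_3 = g(2.520823) = 2.520248
t_4 = g(2.520248) = 2.520277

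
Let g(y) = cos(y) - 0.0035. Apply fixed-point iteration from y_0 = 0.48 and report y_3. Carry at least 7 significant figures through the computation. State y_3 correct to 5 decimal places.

y_1 = g(0.480000) = 0.883495
y_2 = g(0.883495) = 0.630954
y_3 = g(0.630954) = 0.803965

0.80397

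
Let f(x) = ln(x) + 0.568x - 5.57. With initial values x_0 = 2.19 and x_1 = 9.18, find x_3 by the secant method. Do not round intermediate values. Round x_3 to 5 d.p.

f(x_0) = -3.542178, f(x_1) = 1.861267
x_2 = 9.180000 - (1.861267)·(9.180000 - 2.190000)/(1.861267 - (-3.542178)) = 6.772229; f(x_2) = 0.189457
x_3 = 6.772229 - (0.189457)·(6.772229 - 9.180000)/(0.189457 - (1.861267)) = 6.499371; f(x_3) = -0.006652

6.49937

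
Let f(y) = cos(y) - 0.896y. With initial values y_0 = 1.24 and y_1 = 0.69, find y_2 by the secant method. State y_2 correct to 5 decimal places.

f(y_0) = -0.786244, f(y_1) = 0.153006
y_2 = 0.690000 - (0.153006)·(0.690000 - 1.240000)/(0.153006 - (-0.786244)) = 0.779596; f(y_2) = 0.012679

0.77960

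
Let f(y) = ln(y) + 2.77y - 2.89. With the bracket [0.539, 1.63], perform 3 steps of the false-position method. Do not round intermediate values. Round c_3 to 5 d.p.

f(0.539000) = -2.015010, f(1.630000) = 2.113680
step 1: c = 1.071463, f(c) = 0.146978 > 0 → new bracket [0.539000, 1.071463]
step 2: c = 1.035265, f(c) = 0.012341 > 0 → new bracket [0.539000, 1.035265]
step 3: c = 1.032244, f(c) = 0.001051 > 0 → new bracket [0.539000, 1.032244]

1.03224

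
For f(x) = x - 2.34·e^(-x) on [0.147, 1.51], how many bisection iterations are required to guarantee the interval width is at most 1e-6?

21

Initial width b − a = 1.51 − 0.147 = 1.363000.
After n steps the width is (b−a)/2^n; need (b−a)/2^n ≤ 1e-6.
So n ≥ log₂(1.363000/1e-6) = log₂(1363000.0000) ≈ 20.3784.
Hence n = 21.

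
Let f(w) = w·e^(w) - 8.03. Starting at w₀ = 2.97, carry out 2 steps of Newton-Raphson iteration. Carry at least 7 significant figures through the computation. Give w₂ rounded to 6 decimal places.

1.862300

f'(w) = (w + 1)·e^(w)
w_0 = 2.970000: f = 49.861001, f' = 77.382921 → w_1 = 2.970000 - (49.861001)/(77.382921) = 2.325659
w_1 = 2.325659: f = 15.769444, f' = 34.032864 → w_2 = 2.325659 - (15.769444)/(34.032864) = 1.862300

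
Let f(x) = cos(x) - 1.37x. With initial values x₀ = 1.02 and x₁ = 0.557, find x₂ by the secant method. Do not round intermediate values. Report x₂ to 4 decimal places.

0.5984

f(x_0) = -0.874034, f(x_1) = 0.085755
x_2 = 0.557000 - (0.085755)·(0.557000 - 1.020000)/(0.085755 - (-0.874034)) = 0.598368; f(x_2) = 0.006492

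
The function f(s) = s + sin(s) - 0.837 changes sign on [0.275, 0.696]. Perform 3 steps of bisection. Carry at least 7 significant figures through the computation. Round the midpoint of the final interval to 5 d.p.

f(0.275000) = -0.290453, f(0.696000) = 0.500153 (opposite signs)
step 1: m = 0.485500, f(m) = 0.115151 > 0 → root in [0.275000, 0.485500]
step 2: m = 0.380250, f(m) = -0.085597 < 0 → root in [0.380250, 0.485500]
step 3: m = 0.432875, f(m) = 0.015357 > 0 → root in [0.380250, 0.432875]
Midpoint of [0.380250, 0.432875] = 0.406562

0.40656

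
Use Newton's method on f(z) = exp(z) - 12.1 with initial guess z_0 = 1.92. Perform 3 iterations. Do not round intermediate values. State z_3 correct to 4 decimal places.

Newton update: z ← z − f(z)/f'(z).
f'(z) = exp(z)
z_0 = 1.920000: f = -5.279042, f' = 6.820958 → z_1 = 1.920000 - (-5.279042)/(6.820958) = 2.693944
z_1 = 2.693944: f = 2.689896, f' = 14.789896 → z_2 = 2.693944 - (2.689896)/(14.789896) = 2.512070
z_2 = 2.512070: f = 0.230432, f' = 12.330432 → z_3 = 2.512070 - (0.230432)/(12.330432) = 2.493382

2.4934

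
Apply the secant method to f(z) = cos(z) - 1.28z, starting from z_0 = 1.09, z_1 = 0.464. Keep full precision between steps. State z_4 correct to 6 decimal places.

f(z_0) = -0.932715, f(z_1) = 0.300350
z_2 = 0.464000 - (0.300350)·(0.464000 - 1.090000)/(0.300350 - (-0.932715)) = 0.616481; f(z_2) = 0.026822
z_3 = 0.616481 - (0.026822)·(0.616481 - 0.464000)/(0.026822 - (0.300350)) = 0.631433; f(z_3) = -0.001053
z_4 = 0.631433 - (-0.001053)·(0.631433 - 0.616481)/(-0.001053 - (0.026822)) = 0.630869; f(z_4) = 0.000003

0.630869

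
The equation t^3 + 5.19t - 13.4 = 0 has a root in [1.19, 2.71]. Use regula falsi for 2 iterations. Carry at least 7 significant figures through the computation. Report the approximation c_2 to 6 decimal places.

1.622959

f(1.190000) = -5.538741, f(2.710000) = 20.567411
step 1: c = 1.512487, f(c) = -2.090205 < 0 → new bracket [1.512487, 2.710000]
step 2: c = 1.622959, f(c) = -0.701970 < 0 → new bracket [1.622959, 2.710000]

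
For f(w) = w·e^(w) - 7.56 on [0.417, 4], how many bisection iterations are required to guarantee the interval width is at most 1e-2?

9

Initial width b − a = 4 − 0.417 = 3.583000.
After n steps the width is (b−a)/2^n; need (b−a)/2^n ≤ 1e-2.
So n ≥ log₂(3.583000/1e-2) = log₂(358.3000) ≈ 8.4850.
Hence n = 9.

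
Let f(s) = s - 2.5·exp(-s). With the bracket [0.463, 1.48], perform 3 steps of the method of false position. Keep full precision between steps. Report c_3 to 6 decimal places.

0.959582

f(0.463000) = -1.110482, f(1.480000) = 0.910906
step 1: c = 1.021705, f(c) = 0.121754 > 0 → new bracket [0.463000, 1.021705]
step 2: c = 0.966501, f(c) = 0.015472 > 0 → new bracket [0.463000, 0.966501]
step 3: c = 0.959582, f(c) = 0.001951 > 0 → new bracket [0.463000, 0.959582]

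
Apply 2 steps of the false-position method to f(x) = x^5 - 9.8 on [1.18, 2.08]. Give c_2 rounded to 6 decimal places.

1.470559

f(1.180000) = -7.512242, f(2.080000) = 29.132893
step 1: c = 1.364500, f(c) = -5.069933 < 0 → new bracket [1.364500, 2.080000]
step 2: c = 1.470559, f(c) = -2.922782 < 0 → new bracket [1.470559, 2.080000]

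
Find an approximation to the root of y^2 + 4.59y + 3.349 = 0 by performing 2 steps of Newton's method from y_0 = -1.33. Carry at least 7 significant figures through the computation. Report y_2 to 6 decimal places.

-0.907245

f'(y) = 2y + 4.59
y_0 = -1.330000: f = -0.986800, f' = 1.930000 → y_1 = -1.330000 - (-0.986800)/(1.930000) = -0.818705
y_1 = -0.818705: f = 0.261423, f' = 2.952591 → y_2 = -0.818705 - (0.261423)/(2.952591) = -0.907245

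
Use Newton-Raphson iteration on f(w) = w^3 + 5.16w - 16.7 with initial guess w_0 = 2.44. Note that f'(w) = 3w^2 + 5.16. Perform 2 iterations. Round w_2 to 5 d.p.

1.90482

w_0 = 2.440000: f = 10.417184, f' = 23.020800 → w_1 = 2.440000 - (10.417184)/(23.020800) = 1.987488
w_1 = 1.987488: f = 1.406235, f' = 17.010328 → w_2 = 1.987488 - (1.406235)/(17.010328) = 1.904819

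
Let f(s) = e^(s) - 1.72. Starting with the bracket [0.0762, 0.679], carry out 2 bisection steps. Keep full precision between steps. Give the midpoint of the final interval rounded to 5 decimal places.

f(0.076200) = -0.640822, f(0.679000) = 0.251905 (opposite signs)
step 1: m = 0.377600, f(m) = -0.261221 < 0 → root in [0.377600, 0.679000]
step 2: m = 0.528300, f(m) = -0.023953 < 0 → root in [0.528300, 0.679000]
Midpoint of [0.528300, 0.679000] = 0.603650

0.60365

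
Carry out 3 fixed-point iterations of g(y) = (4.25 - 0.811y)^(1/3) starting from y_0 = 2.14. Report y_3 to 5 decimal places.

y_1 = g(2.140000) = 1.359820
y_2 = g(1.359820) = 1.465461
y_3 = g(1.465461) = 1.452040

1.45204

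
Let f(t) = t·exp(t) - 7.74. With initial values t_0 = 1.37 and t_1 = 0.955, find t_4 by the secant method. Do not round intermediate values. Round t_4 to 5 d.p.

1.58072

Secant update: t_(k+1) = t_k − f(t_k)·(t_k − t_(k-1))/(f(t_k) − f(t_(k-1))).
f(t_0) = -2.348570, f(t_1) = -5.258270
t_2 = 0.955000 - (-5.258270)·(0.955000 - 1.370000)/(-5.258270 - (-2.348570)) = 1.704968; f(t_2) = 1.639386
t_3 = 1.704968 - (1.639386)·(1.704968 - 0.955000)/(1.639386 - (-5.258270)) = 1.526721; f(t_3) = -0.712415
t_4 = 1.526721 - (-0.712415)·(1.526721 - 1.704968)/(-0.712415 - (1.639386)) = 1.580716; f(t_4) = -0.060196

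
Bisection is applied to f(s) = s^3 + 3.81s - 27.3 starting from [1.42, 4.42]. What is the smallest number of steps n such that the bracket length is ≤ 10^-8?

Initial width b − a = 4.42 − 1.42 = 3.000000.
After n steps the width is (b−a)/2^n; need (b−a)/2^n ≤ 10^-8.
So n ≥ log₂(3.000000/10^-8) = log₂(300000000.0000) ≈ 28.1604.
Hence n = 29.

29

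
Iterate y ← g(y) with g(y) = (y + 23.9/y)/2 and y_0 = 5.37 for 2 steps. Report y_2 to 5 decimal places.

y_1 = g(5.370000) = 4.910326
y_2 = g(4.910326) = 4.888810

4.88881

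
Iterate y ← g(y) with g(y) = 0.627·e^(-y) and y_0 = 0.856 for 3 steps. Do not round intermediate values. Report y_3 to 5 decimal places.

y_1 = g(0.856000) = 0.266386
y_2 = g(0.266386) = 0.480372
y_3 = g(0.480372) = 0.387833

0.38783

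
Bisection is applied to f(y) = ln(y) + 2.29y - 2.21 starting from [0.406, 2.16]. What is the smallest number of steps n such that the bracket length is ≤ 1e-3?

Initial width b − a = 2.16 − 0.406 = 1.754000.
After n steps the width is (b−a)/2^n; need (b−a)/2^n ≤ 1e-3.
So n ≥ log₂(1.754000/1e-3) = log₂(1754.0000) ≈ 10.7764.
Hence n = 11.

11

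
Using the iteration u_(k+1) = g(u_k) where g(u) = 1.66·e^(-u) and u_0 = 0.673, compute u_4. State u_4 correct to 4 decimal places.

0.7350

u_1 = g(0.673000) = 0.846892
u_2 = g(0.846892) = 0.711718
u_3 = g(0.711718) = 0.814729
u_4 = g(0.814729) = 0.734981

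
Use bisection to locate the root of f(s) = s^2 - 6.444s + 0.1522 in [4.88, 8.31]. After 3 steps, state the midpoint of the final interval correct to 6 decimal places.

6.380625

f(4.880000) = -7.480120, f(8.310000) = 15.658660 (opposite signs)
step 1: m = 6.595000, f(m) = 1.148045 > 0 → root in [4.880000, 6.595000]
step 2: m = 5.737500, f(m) = -3.901344 < 0 → root in [5.737500, 6.595000]
step 3: m = 6.166250, f(m) = -1.560476 < 0 → root in [6.166250, 6.595000]
Midpoint of [6.166250, 6.595000] = 6.380625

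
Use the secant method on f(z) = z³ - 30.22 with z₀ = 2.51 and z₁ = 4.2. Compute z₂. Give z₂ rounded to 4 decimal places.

2.9278

f(z_0) = -14.406749, f(z_1) = 43.868000
z_2 = 4.200000 - (43.868000)·(4.200000 - 2.510000)/(43.868000 - (-14.406749)) = 2.927804; f(z_2) = -5.122766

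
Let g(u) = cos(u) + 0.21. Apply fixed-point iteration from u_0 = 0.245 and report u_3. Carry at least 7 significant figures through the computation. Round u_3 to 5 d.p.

1.04050

u_1 = g(0.245000) = 1.180137
u_2 = g(1.180137) = 0.590798
u_3 = g(0.590798) = 1.040497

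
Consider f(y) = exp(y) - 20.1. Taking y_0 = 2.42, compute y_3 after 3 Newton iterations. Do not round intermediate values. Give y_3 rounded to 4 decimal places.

f'(y) = exp(y)
y_0 = 2.420000: f = -8.854141, f' = 11.245859 → y_1 = 2.420000 - (-8.854141)/(11.245859) = 3.207325
y_1 = 3.207325: f = 4.612879, f' = 24.712879 → y_2 = 3.207325 - (4.612879)/(24.712879) = 3.020666
y_2 = 3.020666: f = 0.404936, f' = 20.504936 → y_3 = 3.020666 - (0.404936)/(20.504936) = 3.000917

3.0009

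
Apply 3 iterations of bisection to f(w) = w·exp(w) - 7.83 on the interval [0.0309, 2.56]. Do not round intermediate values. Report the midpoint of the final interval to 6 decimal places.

1.453519

f(0.030900) = -7.798130, f(2.560000) = 25.285692 (opposite signs)
step 1: m = 1.295450, f(m) = -3.098188 < 0 → root in [1.295450, 2.560000]
step 2: m = 1.927725, f(m) = 5.420901 > 0 → root in [1.295450, 1.927725]
step 3: m = 1.611588, f(m) = 0.245277 > 0 → root in [1.295450, 1.611588]
Midpoint of [1.295450, 1.611588] = 1.453519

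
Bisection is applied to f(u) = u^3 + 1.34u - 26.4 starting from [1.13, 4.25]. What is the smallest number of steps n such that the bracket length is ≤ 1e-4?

15

Initial width b − a = 4.25 − 1.13 = 3.120000.
After n steps the width is (b−a)/2^n; need (b−a)/2^n ≤ 1e-4.
So n ≥ log₂(3.120000/1e-4) = log₂(31200.0000) ≈ 14.9293.
Hence n = 15.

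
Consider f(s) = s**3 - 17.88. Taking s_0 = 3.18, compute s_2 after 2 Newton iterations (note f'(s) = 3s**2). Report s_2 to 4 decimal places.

2.6182

s_0 = 3.180000: f = 14.277432, f' = 30.337200 → s_1 = 3.180000 - (14.277432)/(30.337200) = 2.709375
s_1 = 2.709375: f = 2.008753, f' = 22.022146 → s_2 = 2.709375 - (2.008753)/(22.022146) = 2.618160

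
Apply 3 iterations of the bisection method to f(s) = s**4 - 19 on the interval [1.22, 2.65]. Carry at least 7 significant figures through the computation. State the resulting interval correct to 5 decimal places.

[1.93500, 2.11375]

f(1.220000) = -16.784665, f(2.650000) = 30.315506 (opposite signs)
step 1: m = 1.935000, f(m) = -4.980779 < 0 → root in [1.935000, 2.650000]
step 2: m = 2.292500, f(m) = 8.620871 > 0 → root in [1.935000, 2.292500]
step 3: m = 2.113750, f(m) = 0.962479 > 0 → root in [1.935000, 2.113750]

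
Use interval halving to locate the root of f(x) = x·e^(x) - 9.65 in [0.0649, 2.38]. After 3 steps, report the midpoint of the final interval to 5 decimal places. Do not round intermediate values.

f(0.064900) = -9.580748, f(2.380000) = 16.065669 (opposite signs)
step 1: m = 1.222450, f(m) = -5.499175 < 0 → root in [1.222450, 2.380000]
step 2: m = 1.801225, f(m) = 1.260133 > 0 → root in [1.222450, 1.801225]
step 3: m = 1.511837, f(m) = -2.793732 < 0 → root in [1.511837, 1.801225]
Midpoint of [1.511837, 1.801225] = 1.656531

1.65653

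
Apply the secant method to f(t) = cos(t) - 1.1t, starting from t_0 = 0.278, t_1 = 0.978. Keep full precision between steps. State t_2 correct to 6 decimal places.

0.669385

Secant update: t_(k+1) = t_k − f(t_k)·(t_k − t_(k-1))/(f(t_k) − f(t_(k-1))).
f(t_0) = 0.655806, f(t_1) = -0.517118
t_2 = 0.978000 - (-0.517118)·(0.978000 - 0.278000)/(-0.517118 - (0.655806)) = 0.669385; f(t_2) = 0.047881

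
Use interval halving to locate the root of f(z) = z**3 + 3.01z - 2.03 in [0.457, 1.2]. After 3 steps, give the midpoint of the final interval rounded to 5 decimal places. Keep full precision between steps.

f(0.457000) = -0.558986, f(1.200000) = 3.310000 (opposite signs)
step 1: m = 0.828500, f(m) = 1.032478 > 0 → root in [0.457000, 0.828500]
step 2: m = 0.642750, f(m) = 0.170215 > 0 → root in [0.457000, 0.642750]
step 3: m = 0.549875, f(m) = -0.208615 < 0 → root in [0.549875, 0.642750]
Midpoint of [0.549875, 0.642750] = 0.596313

0.59631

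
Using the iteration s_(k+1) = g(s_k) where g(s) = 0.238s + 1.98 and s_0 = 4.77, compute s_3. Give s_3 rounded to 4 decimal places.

s_1 = g(4.770000) = 3.115260
s_2 = g(3.115260) = 2.721432
s_3 = g(2.721432) = 2.627701

2.6277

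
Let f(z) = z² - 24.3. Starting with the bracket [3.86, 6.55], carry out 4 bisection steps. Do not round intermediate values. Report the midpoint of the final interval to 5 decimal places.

f(3.860000) = -9.400400, f(6.550000) = 18.602500 (opposite signs)
step 1: m = 5.205000, f(m) = 2.792025 > 0 → root in [3.860000, 5.205000]
step 2: m = 4.532500, f(m) = -3.756444 < 0 → root in [4.532500, 5.205000]
step 3: m = 4.868750, f(m) = -0.595273 < 0 → root in [4.868750, 5.205000]
step 4: m = 5.036875, f(m) = 1.070110 > 0 → root in [4.868750, 5.036875]
Midpoint of [4.868750, 5.036875] = 4.952813

4.95281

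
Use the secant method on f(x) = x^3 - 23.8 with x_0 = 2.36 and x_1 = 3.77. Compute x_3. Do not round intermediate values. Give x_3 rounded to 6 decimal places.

Secant update: x_(k+1) = x_k − f(x_k)·(x_k − x_(k-1))/(f(x_k) − f(x_(k-1))).
f(x_0) = -10.655744, f(x_1) = 29.782633
x_2 = 3.770000 - (29.782633)·(3.770000 - 2.360000)/(29.782633 - (-10.655744)) = 2.731543; f(x_2) = -3.419062
x_3 = 2.731543 - (-3.419062)·(2.731543 - 3.770000)/(-3.419062 - (29.782633)) = 2.838482; f(x_3) = -0.930410

2.838482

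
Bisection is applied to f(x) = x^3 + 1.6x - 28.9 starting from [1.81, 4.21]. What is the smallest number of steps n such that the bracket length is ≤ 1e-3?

Initial width b − a = 4.21 − 1.81 = 2.400000.
After n steps the width is (b−a)/2^n; need (b−a)/2^n ≤ 1e-3.
So n ≥ log₂(2.400000/1e-3) = log₂(2400.0000) ≈ 11.2288.
Hence n = 12.

12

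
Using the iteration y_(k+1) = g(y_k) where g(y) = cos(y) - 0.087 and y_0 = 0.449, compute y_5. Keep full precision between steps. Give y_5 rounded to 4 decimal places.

y_1 = g(0.449000) = 0.813882
y_2 = g(0.813882) = 0.599682
y_3 = g(0.599682) = 0.738515
y_4 = g(0.738515) = 0.652469
y_5 = g(0.652469) = 0.707587

0.7076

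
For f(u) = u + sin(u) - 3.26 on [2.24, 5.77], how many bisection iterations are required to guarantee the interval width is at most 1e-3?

Initial width b − a = 5.77 − 2.24 = 3.530000.
After n steps the width is (b−a)/2^n; need (b−a)/2^n ≤ 1e-3.
So n ≥ log₂(3.530000/1e-3) = log₂(3530.0000) ≈ 11.7855.
Hence n = 12.

12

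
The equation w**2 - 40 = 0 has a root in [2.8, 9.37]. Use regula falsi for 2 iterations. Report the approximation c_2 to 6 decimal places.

6.143219

f(2.800000) = -32.160000, f(9.370000) = 47.796900
step 1: c = 5.442564, f(c) = -10.378501 < 0 → new bracket [5.442564, 9.370000]
step 2: c = 6.143219, f(c) = -2.260861 < 0 → new bracket [6.143219, 9.370000]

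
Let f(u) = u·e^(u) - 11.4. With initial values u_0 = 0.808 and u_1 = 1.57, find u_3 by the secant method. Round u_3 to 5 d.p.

1.78556

Secant update: u_(k+1) = u_k − f(u_k)·(u_k − u_(k-1))/(f(u_k) − f(u_(k-1))).
f(u_0) = -9.587319, f(u_1) = -3.853562
u_2 = 1.570000 - (-3.853562)·(1.570000 - 0.808000)/(-3.853562 - (-9.587319)) = 2.082127; f(u_2) = 5.301820
u_3 = 2.082127 - (5.301820)·(2.082127 - 1.570000)/(5.301820 - (-3.853562)) = 1.785558; f(u_3) = -0.752886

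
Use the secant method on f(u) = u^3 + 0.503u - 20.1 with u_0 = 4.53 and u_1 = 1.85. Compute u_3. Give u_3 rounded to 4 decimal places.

f(u_0) = 75.138267, f(u_1) = -12.837825
u_2 = 1.850000 - (-12.837825)·(1.850000 - 4.530000)/(-12.837825 - (75.138267)) = 2.241076; f(u_2) = -7.717104
u_3 = 2.241076 - (-7.717104)·(2.241076 - 1.850000)/(-7.717104 - (-12.837825)) = 2.830442; f(u_3) = 3.999523

2.8304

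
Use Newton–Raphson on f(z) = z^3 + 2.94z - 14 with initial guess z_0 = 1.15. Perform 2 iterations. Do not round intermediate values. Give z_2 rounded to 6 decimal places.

Newton update: z ← z − f(z)/f'(z).
f'(z) = 3z^2 + 2.94
z_0 = 1.150000: f = -9.098125, f' = 6.907500 → z_1 = 1.150000 - (-9.098125)/(6.907500) = 2.467137
z_1 = 2.467137: f = 8.270269, f' = 21.200297 → z_2 = 2.467137 - (8.270269)/(21.200297) = 2.077036

2.077036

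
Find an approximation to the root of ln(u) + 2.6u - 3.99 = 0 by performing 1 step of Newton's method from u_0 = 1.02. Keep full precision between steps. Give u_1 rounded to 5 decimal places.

1.38817

Newton update: u ← u − f(u)/f'(u).
f'(u) = 1/u + 2.6
u_0 = 1.020000: f = -1.318197, f' = 3.580392 → u_1 = 1.020000 - (-1.318197)/(3.580392) = 1.388171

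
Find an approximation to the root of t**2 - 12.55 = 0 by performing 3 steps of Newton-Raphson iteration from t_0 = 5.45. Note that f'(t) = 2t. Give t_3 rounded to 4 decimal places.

t_0 = 5.450000: f = 17.152500, f' = 10.900000 → t_1 = 5.450000 - (17.152500)/(10.900000) = 3.876376
t_1 = 3.876376: f = 2.476292, f' = 7.752752 → t_2 = 3.876376 - (2.476292)/(7.752752) = 3.556968
t_2 = 3.556968: f = 0.102022, f' = 7.113936 → t_3 = 3.556968 - (0.102022)/(7.113936) = 3.542627

3.5426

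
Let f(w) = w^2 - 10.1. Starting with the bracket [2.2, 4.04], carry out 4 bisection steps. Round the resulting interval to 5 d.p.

[3.12000, 3.23500]

f(2.200000) = -5.260000, f(4.040000) = 6.221600 (opposite signs)
step 1: m = 3.120000, f(m) = -0.365600 < 0 → root in [3.120000, 4.040000]
step 2: m = 3.580000, f(m) = 2.716400 > 0 → root in [3.120000, 3.580000]
step 3: m = 3.350000, f(m) = 1.122500 > 0 → root in [3.120000, 3.350000]
step 4: m = 3.235000, f(m) = 0.365225 > 0 → root in [3.120000, 3.235000]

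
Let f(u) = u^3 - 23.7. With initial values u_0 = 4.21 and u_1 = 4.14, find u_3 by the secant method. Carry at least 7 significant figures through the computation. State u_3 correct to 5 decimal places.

2.98769

Secant update: u_(k+1) = u_k − f(u_k)·(u_k − u_(k-1))/(f(u_k) − f(u_(k-1))).
f(u_0) = 50.918461, f(u_1) = 47.257944
u_2 = 4.140000 - (47.257944)·(4.140000 - 4.210000)/(47.257944 - (50.918461)) = 3.236287; f(u_2) = 10.195431
u_3 = 3.236287 - (10.195431)·(3.236287 - 4.140000)/(10.195431 - (47.257944)) = 2.987687; f(u_3) = 2.968916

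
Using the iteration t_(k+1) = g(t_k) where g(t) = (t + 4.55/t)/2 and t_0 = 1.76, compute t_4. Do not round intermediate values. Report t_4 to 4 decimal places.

t_1 = g(1.760000) = 2.172614
t_2 = g(2.172614) = 2.133433
t_3 = g(2.133433) = 2.133073
t_4 = g(2.133073) = 2.133073

2.1331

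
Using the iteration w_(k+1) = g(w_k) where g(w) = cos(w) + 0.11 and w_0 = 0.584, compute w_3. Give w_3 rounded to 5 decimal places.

w_1 = g(0.584000) = 0.944264
w_2 = g(0.944264) = 0.696339
w_3 = g(0.696339) = 0.877195

0.87720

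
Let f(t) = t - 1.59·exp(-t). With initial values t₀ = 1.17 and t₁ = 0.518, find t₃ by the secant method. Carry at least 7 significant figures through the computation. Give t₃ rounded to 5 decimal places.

0.75165

f(t_0) = 0.676517, f(t_1) = -0.429180
t_2 = 0.518000 - (-0.429180)·(0.518000 - 1.170000)/(-0.429180 - (0.676517)) = 0.771076; f(t_2) = 0.035677
t_3 = 0.771076 - (0.035677)·(0.771076 - 0.518000)/(0.035677 - (-0.429180)) = 0.751653; f(t_3) = 0.001830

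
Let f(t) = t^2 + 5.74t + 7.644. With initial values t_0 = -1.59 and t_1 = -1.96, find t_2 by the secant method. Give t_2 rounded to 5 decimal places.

f(t_0) = 1.045500, f(t_1) = 0.235200
t_2 = -1.960000 - (0.235200)·(-1.960000 - -1.590000)/(0.235200 - (1.045500)) = -2.067397; f(t_2) = 0.051271

-2.06740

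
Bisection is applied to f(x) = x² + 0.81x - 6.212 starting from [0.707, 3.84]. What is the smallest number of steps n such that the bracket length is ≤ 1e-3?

12

Initial width b − a = 3.84 − 0.707 = 3.133000.
After n steps the width is (b−a)/2^n; need (b−a)/2^n ≤ 1e-3.
So n ≥ log₂(3.133000/1e-3) = log₂(3133.0000) ≈ 11.6133.
Hence n = 12.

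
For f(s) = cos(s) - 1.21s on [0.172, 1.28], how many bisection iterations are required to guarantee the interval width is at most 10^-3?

11

Initial width b − a = 1.28 − 0.172 = 1.108000.
After n steps the width is (b−a)/2^n; need (b−a)/2^n ≤ 10^-3.
So n ≥ log₂(1.108000/10^-3) = log₂(1108.0000) ≈ 10.1137.
Hence n = 11.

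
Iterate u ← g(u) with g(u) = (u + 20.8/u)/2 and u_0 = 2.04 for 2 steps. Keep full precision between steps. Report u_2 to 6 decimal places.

4.758911

u_1 = g(2.040000) = 6.118039
u_2 = g(6.118039) = 4.758911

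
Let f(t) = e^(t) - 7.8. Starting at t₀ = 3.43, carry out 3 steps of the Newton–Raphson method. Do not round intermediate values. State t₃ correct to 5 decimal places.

f'(t) = e^(t)
t_0 = 3.430000: f = 23.076643, f' = 30.876643 → t_1 = 3.430000 - (23.076643)/(30.876643) = 2.682618
t_1 = 2.682618: f = 6.823329, f' = 14.623329 → t_2 = 2.682618 - (6.823329)/(14.623329) = 2.216012
t_2 = 2.216012: f = 1.370689, f' = 9.170689 → t_3 = 2.216012 - (1.370689)/(9.170689) = 2.066548

2.06655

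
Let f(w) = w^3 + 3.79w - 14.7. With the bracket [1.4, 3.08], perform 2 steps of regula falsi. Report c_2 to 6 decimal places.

1.871043

f(1.400000) = -6.650000, f(3.080000) = 26.191312
step 1: c = 1.740181, f(c) = -2.835042 < 0 → new bracket [1.740181, 3.080000]
step 2: c = 1.871043, f(c) = -1.058594 < 0 → new bracket [1.871043, 3.080000]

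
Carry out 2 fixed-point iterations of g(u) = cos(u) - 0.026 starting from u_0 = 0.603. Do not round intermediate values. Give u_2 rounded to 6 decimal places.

0.672399

u_1 = g(0.603000) = 0.797638
u_2 = g(0.797638) = 0.672399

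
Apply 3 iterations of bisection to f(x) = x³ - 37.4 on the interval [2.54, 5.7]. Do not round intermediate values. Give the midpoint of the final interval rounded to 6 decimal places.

3.527500

f(2.540000) = -21.012936, f(5.700000) = 147.793000 (opposite signs)
step 1: m = 4.120000, f(m) = 32.534528 > 0 → root in [2.540000, 4.120000]
step 2: m = 3.330000, f(m) = -0.473963 < 0 → root in [3.330000, 4.120000]
step 3: m = 3.725000, f(m) = 14.286703 > 0 → root in [3.330000, 3.725000]
Midpoint of [3.330000, 3.725000] = 3.527500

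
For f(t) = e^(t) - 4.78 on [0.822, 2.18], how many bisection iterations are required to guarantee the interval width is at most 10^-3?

Initial width b − a = 2.18 − 0.822 = 1.358000.
After n steps the width is (b−a)/2^n; need (b−a)/2^n ≤ 10^-3.
So n ≥ log₂(1.358000/10^-3) = log₂(1358.0000) ≈ 10.4073.
Hence n = 11.

11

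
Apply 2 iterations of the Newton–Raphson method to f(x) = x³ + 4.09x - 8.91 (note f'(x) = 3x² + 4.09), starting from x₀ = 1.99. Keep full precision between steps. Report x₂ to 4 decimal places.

x_0 = 1.990000: f = 7.109699, f' = 15.970300 → x_1 = 1.990000 - (7.109699)/(15.970300) = 1.544817
x_1 = 1.544817: f = 1.094950, f' = 11.249383 → x_2 = 1.544817 - (1.094950)/(11.249383) = 1.447483

1.4475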